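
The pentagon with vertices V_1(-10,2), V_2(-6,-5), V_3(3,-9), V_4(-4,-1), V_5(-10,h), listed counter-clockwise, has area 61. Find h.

The doubled signed area Σ (x_i y_{i+1} − x_{i+1} y_i) is linear in h.
With h=0 it equals 62; the coefficient of h is 6 (from the two edges through V_5).
So 6·h + 62 = 2·61 = 122 ⇒ h = 10.

10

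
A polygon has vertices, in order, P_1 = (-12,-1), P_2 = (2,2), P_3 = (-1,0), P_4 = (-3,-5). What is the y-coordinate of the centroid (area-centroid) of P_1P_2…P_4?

Apply the shoelace formula. First the cross-terms c_i = x_i·y_{i+1} − x_{i+1}·y_i:
  -22, 2, 5, -57  ⇒  2A = -72, A = -36.
Then Σ (y_i + y_{i+1})·c_i = 299, so ȳ = 299 / (6·(-36)) = -299/216.

-299/216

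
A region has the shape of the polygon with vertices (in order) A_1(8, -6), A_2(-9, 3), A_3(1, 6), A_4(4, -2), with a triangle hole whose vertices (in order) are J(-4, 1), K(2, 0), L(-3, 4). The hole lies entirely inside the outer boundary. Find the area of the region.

51

Outer boundary:
A_1→A_2: (8)(3) − (-9)(-6) = -30
A_2→A_3: (-9)(6) − (1)(3) = -57
A_3→A_4: (1)(-2) − (4)(6) = -26
A_4→A_1: (4)(-6) − (8)(-2) = -8
Σ = -121
Area = |Σ|/2 = 60.5.
Hole:
Σ = (-2) + (8) + (13) = 19
Area = |Σ|/2 = 9.5.
Net area = 60.5 − 9.5 = 51.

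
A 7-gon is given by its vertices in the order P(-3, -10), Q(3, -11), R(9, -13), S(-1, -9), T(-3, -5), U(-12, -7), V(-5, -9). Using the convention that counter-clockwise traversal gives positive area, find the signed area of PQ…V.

32

Cross-terms: 63, 60, -94, -22, -39, 73, 23  ⇒  Σ = 64
Signed area = Σ/2 = 32 (positive ⇒ counter-clockwise traversal).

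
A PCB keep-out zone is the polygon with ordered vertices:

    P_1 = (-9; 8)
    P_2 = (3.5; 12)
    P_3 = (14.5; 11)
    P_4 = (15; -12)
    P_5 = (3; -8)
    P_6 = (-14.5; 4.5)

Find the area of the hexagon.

Cross-terms: -136, -135.5, -339, -84, -102.5, -75.5  ⇒  Σ = -872.5
Area = |Σ|/2 = 436.25.

436.25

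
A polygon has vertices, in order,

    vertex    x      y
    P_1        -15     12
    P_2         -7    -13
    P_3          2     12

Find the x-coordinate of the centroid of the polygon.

-20/3

Apply the shoelace formula. First the cross-terms c_i = x_i·y_{i+1} − x_{i+1}·y_i:
  279, -58, 204  ⇒  2A = 425, A = 212.5.
Then Σ (x_i + x_{i+1})·c_i = -8500, so x̄ = -8500 / (6·212.5) = -20/3.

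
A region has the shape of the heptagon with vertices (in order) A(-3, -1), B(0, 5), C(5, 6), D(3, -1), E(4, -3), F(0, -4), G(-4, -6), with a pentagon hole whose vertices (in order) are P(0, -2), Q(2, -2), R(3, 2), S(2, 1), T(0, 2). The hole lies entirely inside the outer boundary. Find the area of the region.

48.5

Outer boundary:
Apply the shoelace (surveyor's) formula: 2A = Σ (x_i·y_{i+1} − x_{i+1}·y_i), indices taken mod 7.
Σ = (-15) + (-25) + (-23) + (-5) + (-16) + (-16) + (-14) = -114
Area = |Σ|/2 = 57.
Hole:
Σ = (4) + (10) + (-1) + (4) + (0) = 17
Area = |Σ|/2 = 8.5.
Net area = 57 − 8.5 = 48.5.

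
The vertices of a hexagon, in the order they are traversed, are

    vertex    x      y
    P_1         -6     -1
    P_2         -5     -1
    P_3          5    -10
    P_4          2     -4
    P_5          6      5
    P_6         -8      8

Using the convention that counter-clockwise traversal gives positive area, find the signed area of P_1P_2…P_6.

117

Apply the shoelace formula: 2A = Σ (x_i·y_{i+1} − x_{i+1}·y_i), indices taken mod 6.
Cross-terms: 1, 55, 0, 34, 88, 56  ⇒  Σ = 234
Signed area = Σ/2 = 117 (positive ⇒ counter-clockwise traversal).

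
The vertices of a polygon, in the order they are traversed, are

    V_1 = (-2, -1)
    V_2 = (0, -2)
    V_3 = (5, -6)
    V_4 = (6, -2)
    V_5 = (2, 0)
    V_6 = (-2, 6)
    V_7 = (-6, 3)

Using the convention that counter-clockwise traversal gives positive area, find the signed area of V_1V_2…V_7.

Σ = (4) + (10) + (26) + (4) + (12) + (30) + (12) = 98
Signed area = Σ/2 = 49 (positive ⇒ counter-clockwise traversal).

49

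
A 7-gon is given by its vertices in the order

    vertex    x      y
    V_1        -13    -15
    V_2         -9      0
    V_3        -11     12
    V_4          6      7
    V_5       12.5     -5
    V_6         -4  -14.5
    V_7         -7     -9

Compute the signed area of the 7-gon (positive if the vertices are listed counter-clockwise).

Apply the shoelace formula: 2A = Σ (x_i·y_{i+1} − x_{i+1}·y_i), indices taken mod 7.
V_1→V_2: (-13)(0) − (-9)(-15) = -135
V_2→V_3: (-9)(12) − (-11)(0) = -108
V_3→V_4: (-11)(7) − (6)(12) = -149
V_4→V_5: (6)(-5) − (12.5)(7) = -117.5
V_5→V_6: (12.5)(-14.5) − (-4)(-5) = -201.25
V_6→V_7: (-4)(-9) − (-7)(-14.5) = -65.5
V_7→V_1: (-7)(-15) − (-13)(-9) = -12
Σ = -788.25
Signed area = Σ/2 = -394.125 (negative ⇒ clockwise traversal).

-394.125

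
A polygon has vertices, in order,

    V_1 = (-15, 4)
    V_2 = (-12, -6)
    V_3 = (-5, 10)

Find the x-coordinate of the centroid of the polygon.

Apply Gauss's area formula. First the cross-terms c_i = x_i·y_{i+1} − x_{i+1}·y_i:
  138, -150, 130  ⇒  2A = 118, A = 59.
Then Σ (x_i + x_{i+1})·c_i = -3776, so x̄ = -3776 / (6·59) = -32/3.

-32/3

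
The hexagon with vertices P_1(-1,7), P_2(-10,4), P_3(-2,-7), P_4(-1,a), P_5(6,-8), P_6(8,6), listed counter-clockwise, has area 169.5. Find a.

-4

Write out the shoelace sum; only the two edges meeting at P_4 involve a:
2·Area = [((-2)·a − (-1)·(-7)) + ((-1)·(-8) − 6·a)] + 306
       = -8·a + 307 = 339
⇒ a = -4.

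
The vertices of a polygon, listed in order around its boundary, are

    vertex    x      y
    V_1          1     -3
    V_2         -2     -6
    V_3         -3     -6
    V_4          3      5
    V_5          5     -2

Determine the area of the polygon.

29.5

V_1→V_2: (1)(-6) − (-2)(-3) = -12
V_2→V_3: (-2)(-6) − (-3)(-6) = -6
V_3→V_4: (-3)(5) − (3)(-6) = 3
V_4→V_5: (3)(-2) − (5)(5) = -31
V_5→V_1: (5)(-3) − (1)(-2) = -13
Σ = -59
Area = |Σ|/2 = 29.5.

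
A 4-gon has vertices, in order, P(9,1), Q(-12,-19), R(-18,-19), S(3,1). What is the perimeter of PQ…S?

70

|PQ| = √((-21)² + (-20)²) = √841 = 29
|QR| = √((-6)² + (0)²) = √36 = 6
|RS| = √((21)² + (20)²) = √841 = 29
|SP| = √((6)² + (0)²) = √36 = 6
Perimeter = 29 + 6 + 29 + 6 = 70.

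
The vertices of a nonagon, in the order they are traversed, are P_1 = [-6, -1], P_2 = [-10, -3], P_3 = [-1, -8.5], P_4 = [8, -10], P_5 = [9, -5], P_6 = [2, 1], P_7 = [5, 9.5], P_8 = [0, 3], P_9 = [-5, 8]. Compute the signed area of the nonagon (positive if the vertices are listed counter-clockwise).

Σ = (8) + (82) + (78) + (50) + (19) + (14) + (15) + (15) + (53) = 334
Signed area = Σ/2 = 167 (positive ⇒ counter-clockwise traversal).

167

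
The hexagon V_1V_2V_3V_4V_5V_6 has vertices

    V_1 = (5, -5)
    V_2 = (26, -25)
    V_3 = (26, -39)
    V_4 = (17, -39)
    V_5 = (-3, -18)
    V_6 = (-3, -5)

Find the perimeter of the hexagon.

|V_1V_2| = √((21)² + (-20)²) = √841 = 29
|V_2V_3| = √((0)² + (-14)²) = √196 = 14
|V_3V_4| = √((-9)² + (0)²) = √81 = 9
|V_4V_5| = √((-20)² + (21)²) = √841 = 29
|V_5V_6| = √((0)² + (13)²) = √169 = 13
|V_6V_1| = √((8)² + (0)²) = √64 = 8
Perimeter = 29 + 14 + 9 + 29 + 13 + 8 = 102.

102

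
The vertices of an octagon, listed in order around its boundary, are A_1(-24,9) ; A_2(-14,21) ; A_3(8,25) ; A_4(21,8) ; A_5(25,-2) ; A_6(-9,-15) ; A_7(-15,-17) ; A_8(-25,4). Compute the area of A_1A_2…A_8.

Apply the shoelace (surveyor's) formula: 2A = Σ (x_i·y_{i+1} − x_{i+1}·y_i), indices taken mod 8.
Cross-terms: -378, -518, -461, -242, -393, -72, -485, -129  ⇒  Σ = -2678
Area = |Σ|/2 = 1339.

1339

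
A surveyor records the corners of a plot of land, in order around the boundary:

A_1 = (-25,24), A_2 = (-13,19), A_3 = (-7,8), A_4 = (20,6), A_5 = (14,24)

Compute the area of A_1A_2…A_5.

Apply the shoelace formula: 2A = Σ (x_i·y_{i+1} − x_{i+1}·y_i), indices taken mod 5.
A_1→A_2: (-25)(19) − (-13)(24) = -163
A_2→A_3: (-13)(8) − (-7)(19) = 29
A_3→A_4: (-7)(6) − (20)(8) = -202
A_4→A_5: (20)(24) − (14)(6) = 396
A_5→A_1: (14)(24) − (-25)(24) = 936
Σ = 996
Area = |Σ|/2 = 498.

498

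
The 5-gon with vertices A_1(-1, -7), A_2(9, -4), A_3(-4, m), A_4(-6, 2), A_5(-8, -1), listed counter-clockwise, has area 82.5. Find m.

3

Write out the shoelace sum; only the two edges meeting at A_3 involve m:
2·Area = [(9·m − (-4)·(-4)) + ((-4)·2 − (-6)·m)] + 144
       = 15·m + 120 = 165
⇒ m = 3.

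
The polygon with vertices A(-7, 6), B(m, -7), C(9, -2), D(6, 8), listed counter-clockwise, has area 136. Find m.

2

Write out the shoelace sum; only the two edges meeting at B involve m:
2·Area = [((-7)·(-7) − m·6) + (m·(-2) − 9·(-7))] + 176
       = -8·m + 288 = 272
⇒ m = 2.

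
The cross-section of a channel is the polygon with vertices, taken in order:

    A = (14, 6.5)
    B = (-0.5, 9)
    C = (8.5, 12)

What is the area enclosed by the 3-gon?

33

Σ = (129.25) + (-82.5) + (-112.75) = -66
Area = |Σ|/2 = 33.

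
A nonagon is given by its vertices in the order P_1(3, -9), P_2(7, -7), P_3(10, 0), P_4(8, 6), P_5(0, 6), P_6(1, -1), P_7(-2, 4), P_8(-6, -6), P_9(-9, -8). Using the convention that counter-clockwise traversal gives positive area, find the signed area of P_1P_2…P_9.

Cross-terms: 42, 70, 60, 48, -6, 2, 36, -6, 105  ⇒  Σ = 351
Signed area = Σ/2 = 175.5 (positive ⇒ counter-clockwise traversal).

175.5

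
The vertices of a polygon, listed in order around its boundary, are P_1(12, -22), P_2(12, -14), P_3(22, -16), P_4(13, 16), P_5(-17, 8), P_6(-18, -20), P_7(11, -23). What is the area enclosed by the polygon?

P_1→P_2: (12)(-14) − (12)(-22) = 96
P_2→P_3: (12)(-16) − (22)(-14) = 116
P_3→P_4: (22)(16) − (13)(-16) = 560
P_4→P_5: (13)(8) − (-17)(16) = 376
P_5→P_6: (-17)(-20) − (-18)(8) = 484
P_6→P_7: (-18)(-23) − (11)(-20) = 634
P_7→P_1: (11)(-22) − (12)(-23) = 34
Σ = 2300
Area = |Σ|/2 = 1150.

1150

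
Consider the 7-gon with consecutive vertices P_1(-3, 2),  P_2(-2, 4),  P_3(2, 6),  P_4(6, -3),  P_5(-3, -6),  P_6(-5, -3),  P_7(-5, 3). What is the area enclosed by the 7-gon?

83.5

Apply the shoelace (surveyor's) formula: 2A = Σ (x_i·y_{i+1} − x_{i+1}·y_i), indices taken mod 7.
Σ = (-8) + (-20) + (-42) + (-45) + (-21) + (-30) + (-1) = -167
Area = |Σ|/2 = 83.5.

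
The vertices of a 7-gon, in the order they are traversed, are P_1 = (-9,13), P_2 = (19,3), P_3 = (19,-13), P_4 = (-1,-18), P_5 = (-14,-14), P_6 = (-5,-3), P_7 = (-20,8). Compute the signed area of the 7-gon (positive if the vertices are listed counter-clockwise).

P_1→P_2: (-9)(3) − (19)(13) = -274
P_2→P_3: (19)(-13) − (19)(3) = -304
P_3→P_4: (19)(-18) − (-1)(-13) = -355
P_4→P_5: (-1)(-14) − (-14)(-18) = -238
P_5→P_6: (-14)(-3) − (-5)(-14) = -28
P_6→P_7: (-5)(8) − (-20)(-3) = -100
P_7→P_1: (-20)(13) − (-9)(8) = -188
Σ = -1487
Signed area = Σ/2 = -743.5 (negative ⇒ clockwise traversal).

-743.5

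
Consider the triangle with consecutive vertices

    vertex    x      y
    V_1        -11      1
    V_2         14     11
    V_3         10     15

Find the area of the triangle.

Σ = (-135) + (100) + (175) = 140
Area = |Σ|/2 = 70.

70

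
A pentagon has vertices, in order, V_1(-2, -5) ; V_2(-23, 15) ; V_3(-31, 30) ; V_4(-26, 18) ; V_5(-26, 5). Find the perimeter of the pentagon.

|V_1V_2| = √((-21)² + (20)²) = √841 = 29
|V_2V_3| = √((-8)² + (15)²) = √289 = 17
|V_3V_4| = √((5)² + (-12)²) = √169 = 13
|V_4V_5| = √((0)² + (-13)²) = √169 = 13
|V_5V_1| = √((24)² + (-10)²) = √676 = 26
Perimeter = 29 + 17 + 13 + 13 + 26 = 98.

98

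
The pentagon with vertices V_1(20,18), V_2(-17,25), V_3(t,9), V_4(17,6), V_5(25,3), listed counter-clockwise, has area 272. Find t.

13

The doubled signed area Σ (x_i y_{i+1} − x_{i+1} y_i) is linear in t.
With t=0 it equals 791; the coefficient of t is -19 (from the two edges through V_3).
So -19·t + 791 = 2·272 = 544 ⇒ t = 13.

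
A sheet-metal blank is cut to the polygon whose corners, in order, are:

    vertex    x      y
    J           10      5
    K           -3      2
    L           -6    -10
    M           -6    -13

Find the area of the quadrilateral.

97.5

Apply the shoelace formula: 2A = Σ (x_i·y_{i+1} − x_{i+1}·y_i), indices taken mod 4.
Cross-terms: 35, 42, 18, 100  ⇒  Σ = 195
Area = |Σ|/2 = 97.5.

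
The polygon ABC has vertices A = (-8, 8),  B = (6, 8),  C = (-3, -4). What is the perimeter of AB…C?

42

|AB| = √((14)² + (0)²) = √196 = 14
|BC| = √((-9)² + (-12)²) = √225 = 15
|CA| = √((-5)² + (12)²) = √169 = 13
Perimeter = 14 + 15 + 13 = 42.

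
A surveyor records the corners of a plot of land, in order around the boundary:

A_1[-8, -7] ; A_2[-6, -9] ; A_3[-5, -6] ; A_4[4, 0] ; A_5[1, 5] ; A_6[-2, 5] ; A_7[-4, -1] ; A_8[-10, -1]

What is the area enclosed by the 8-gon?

Σ = (30) + (-9) + (24) + (20) + (15) + (22) + (-6) + (62) = 158
Area = |Σ|/2 = 79.

79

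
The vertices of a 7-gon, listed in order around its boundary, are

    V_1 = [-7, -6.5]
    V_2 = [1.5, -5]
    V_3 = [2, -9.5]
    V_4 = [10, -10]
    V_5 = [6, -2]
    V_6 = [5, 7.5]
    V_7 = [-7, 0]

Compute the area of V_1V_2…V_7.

Apply Gauss's area formula: 2A = Σ (x_i·y_{i+1} − x_{i+1}·y_i), indices taken mod 7.
Σ = (44.75) + (-4.25) + (75) + (40) + (55) + (52.5) + (45.5) = 308.5
Area = |Σ|/2 = 154.25.

154.25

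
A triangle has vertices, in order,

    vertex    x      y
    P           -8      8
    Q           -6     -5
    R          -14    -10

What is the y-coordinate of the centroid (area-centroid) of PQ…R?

-7/3

Apply Gauss's area formula. First the cross-terms c_i = x_i·y_{i+1} − x_{i+1}·y_i:
  88, -10, -192  ⇒  2A = -114, A = -57.
Then Σ (y_i + y_{i+1})·c_i = 798, so ȳ = 798 / (6·(-57)) = -7/3.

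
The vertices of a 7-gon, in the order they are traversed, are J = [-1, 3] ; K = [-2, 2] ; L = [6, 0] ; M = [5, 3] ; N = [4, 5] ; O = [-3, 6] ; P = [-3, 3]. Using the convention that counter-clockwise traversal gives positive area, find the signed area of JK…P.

32.5

Apply Gauss's area formula: 2A = Σ (x_i·y_{i+1} − x_{i+1}·y_i), indices taken mod 7.
Σ = (4) + (-12) + (18) + (13) + (39) + (9) + (-6) = 65
Signed area = Σ/2 = 32.5 (positive ⇒ counter-clockwise traversal).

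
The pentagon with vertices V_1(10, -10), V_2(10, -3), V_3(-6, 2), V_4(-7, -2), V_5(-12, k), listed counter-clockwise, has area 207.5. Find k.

Write out the shoelace sum; only the two edges meeting at V_5 involve k:
2·Area = [((-7)·k − (-12)·(-2)) + ((-12)·(-10) − 10·k)] + 98
       = -17·k + 194 = 415
⇒ k = -13.

-13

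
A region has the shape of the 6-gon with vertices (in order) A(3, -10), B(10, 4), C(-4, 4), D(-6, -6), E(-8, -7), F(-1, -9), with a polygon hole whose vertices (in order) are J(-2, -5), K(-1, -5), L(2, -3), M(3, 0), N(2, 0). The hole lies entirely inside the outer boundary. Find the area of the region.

Outer boundary:
Apply the surveyor's formula: 2A = Σ (x_i·y_{i+1} − x_{i+1}·y_i), indices taken mod 6.
A→B: (3)(4) − (10)(-10) = 112
B→C: (10)(4) − (-4)(4) = 56
C→D: (-4)(-6) − (-6)(4) = 48
D→E: (-6)(-7) − (-8)(-6) = -6
E→F: (-8)(-9) − (-1)(-7) = 65
F→A: (-1)(-10) − (3)(-9) = 37
Σ = 312
Area = |Σ|/2 = 156.
Hole:
Apply Gauss's area formula: 2A = Σ (x_i·y_{i+1} − x_{i+1}·y_i), indices taken mod 5.
Cross-terms: 5, 13, 9, 0, -10  ⇒  Σ = 17
Area = |Σ|/2 = 8.5.
Net area = 156 − 8.5 = 147.5.

147.5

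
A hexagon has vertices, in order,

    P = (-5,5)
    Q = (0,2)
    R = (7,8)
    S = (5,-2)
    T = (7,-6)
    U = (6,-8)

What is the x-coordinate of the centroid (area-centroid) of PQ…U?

193/62

Apply the shoelace formula. First the cross-terms c_i = x_i·y_{i+1} − x_{i+1}·y_i:
  -10, -14, -54, -16, -20, -10  ⇒  2A = -124, A = -62.
Then Σ (x_i + x_{i+1})·c_i = -1158, so x̄ = -1158 / (6·(-62)) = 193/62.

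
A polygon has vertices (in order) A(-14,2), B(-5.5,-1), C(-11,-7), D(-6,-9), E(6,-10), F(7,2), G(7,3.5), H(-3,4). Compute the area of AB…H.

202.25

Apply Gauss's area formula: 2A = Σ (x_i·y_{i+1} − x_{i+1}·y_i), indices taken mod 8.
Σ = (25) + (27.5) + (57) + (114) + (82) + (10.5) + (38.5) + (50) = 404.5
Area = |Σ|/2 = 202.25.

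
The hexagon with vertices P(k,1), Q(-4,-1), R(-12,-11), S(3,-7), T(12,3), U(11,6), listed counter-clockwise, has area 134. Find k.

The doubled signed area Σ (x_i y_{i+1} − x_{i+1} y_i) is linear in k.
With k=0 it equals 296; the coefficient of k is -7 (from the two edges through P).
So -7·k + 296 = 2·134 = 268 ⇒ k = 4.

4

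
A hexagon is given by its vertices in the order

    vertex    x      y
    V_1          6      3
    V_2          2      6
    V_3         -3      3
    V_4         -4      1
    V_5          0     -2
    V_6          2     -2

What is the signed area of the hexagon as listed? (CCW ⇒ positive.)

V_1→V_2: (6)(6) − (2)(3) = 30
V_2→V_3: (2)(3) − (-3)(6) = 24
V_3→V_4: (-3)(1) − (-4)(3) = 9
V_4→V_5: (-4)(-2) − (0)(1) = 8
V_5→V_6: (0)(-2) − (2)(-2) = 4
V_6→V_1: (2)(3) − (6)(-2) = 18
Σ = 93
Signed area = Σ/2 = 46.5 (positive ⇒ counter-clockwise traversal).

46.5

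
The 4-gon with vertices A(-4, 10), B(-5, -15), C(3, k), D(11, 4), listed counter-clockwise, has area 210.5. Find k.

The doubled signed area Σ (x_i y_{i+1} − x_{i+1} y_i) is linear in k.
With k=0 it equals 293; the coefficient of k is -16 (from the two edges through C).
So -16·k + 293 = 2·210.5 = 421 ⇒ k = -8.

-8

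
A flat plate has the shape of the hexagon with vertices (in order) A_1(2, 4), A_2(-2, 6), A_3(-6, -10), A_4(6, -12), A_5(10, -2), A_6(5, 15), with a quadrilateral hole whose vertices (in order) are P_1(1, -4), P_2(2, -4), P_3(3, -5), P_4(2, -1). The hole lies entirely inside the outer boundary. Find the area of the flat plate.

Outer boundary:
Apply Gauss's area formula: 2A = Σ (x_i·y_{i+1} − x_{i+1}·y_i), indices taken mod 6.
Σ = (20) + (56) + (132) + (108) + (160) + (-10) = 466
Area = |Σ|/2 = 233.
Hole:
Apply Gauss's area formula: 2A = Σ (x_i·y_{i+1} − x_{i+1}·y_i), indices taken mod 4.
Σ = (4) + (2) + (7) + (-7) = 6
Area = |Σ|/2 = 3.
Net area = 233 − 3 = 230.

230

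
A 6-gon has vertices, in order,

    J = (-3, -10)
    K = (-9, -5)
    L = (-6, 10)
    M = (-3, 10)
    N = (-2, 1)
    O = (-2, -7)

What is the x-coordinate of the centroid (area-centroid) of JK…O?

-942/193

Apply the shoelace (surveyor's) formula. First the cross-terms c_i = x_i·y_{i+1} − x_{i+1}·y_i:
  -75, -120, -30, 17, 16, -1  ⇒  2A = -193, A = -96.5.
Then Σ (x_i + x_{i+1})·c_i = 2826, so x̄ = 2826 / (6·(-96.5)) = -942/193.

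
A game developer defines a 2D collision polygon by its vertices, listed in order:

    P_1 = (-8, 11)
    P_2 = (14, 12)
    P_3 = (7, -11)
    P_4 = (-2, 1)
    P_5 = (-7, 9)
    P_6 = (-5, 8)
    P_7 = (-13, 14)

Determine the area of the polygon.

Apply the shoelace formula: 2A = Σ (x_i·y_{i+1} − x_{i+1}·y_i), indices taken mod 7.
Σ = (-250) + (-238) + (-15) + (-11) + (-11) + (34) + (-31) = -522
Area = |Σ|/2 = 261.

261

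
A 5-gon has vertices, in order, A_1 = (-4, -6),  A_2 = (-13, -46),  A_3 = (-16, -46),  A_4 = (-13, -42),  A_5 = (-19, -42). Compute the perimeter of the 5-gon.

94

|A_1A_2| = √((-9)² + (-40)²) = √1681 = 41
|A_2A_3| = √((-3)² + (0)²) = √9 = 3
|A_3A_4| = √((3)² + (4)²) = √25 = 5
|A_4A_5| = √((-6)² + (0)²) = √36 = 6
|A_5A_1| = √((15)² + (36)²) = √1521 = 39
Perimeter = 41 + 3 + 5 + 6 + 39 = 94.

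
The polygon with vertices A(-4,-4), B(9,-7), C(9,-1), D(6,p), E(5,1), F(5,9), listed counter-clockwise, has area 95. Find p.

The doubled signed area Σ (x_i y_{i+1} − x_{i+1} y_i) is linear in p.
With p=0 it equals 186; the coefficient of p is 4 (from the two edges through D).
So 4·p + 186 = 2·95 = 190 ⇒ p = 1.

1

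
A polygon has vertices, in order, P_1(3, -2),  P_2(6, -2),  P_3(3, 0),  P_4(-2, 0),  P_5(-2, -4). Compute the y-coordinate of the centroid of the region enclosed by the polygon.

-41/27

Apply the shoelace (surveyor's) formula. First the cross-terms c_i = x_i·y_{i+1} − x_{i+1}·y_i:
  6, 6, 0, 8, 16  ⇒  2A = 36, A = 18.
Then Σ (y_i + y_{i+1})·c_i = -164, so ȳ = -164 / (6·18) = -41/27.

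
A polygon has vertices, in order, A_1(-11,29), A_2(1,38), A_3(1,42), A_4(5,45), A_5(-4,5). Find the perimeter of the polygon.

|A_1A_2| = √((12)² + (9)²) = √225 = 15
|A_2A_3| = √((0)² + (4)²) = √16 = 4
|A_3A_4| = √((4)² + (3)²) = √25 = 5
|A_4A_5| = √((-9)² + (-40)²) = √1681 = 41
|A_5A_1| = √((-7)² + (24)²) = √625 = 25
Perimeter = 15 + 4 + 5 + 41 + 25 = 90.

90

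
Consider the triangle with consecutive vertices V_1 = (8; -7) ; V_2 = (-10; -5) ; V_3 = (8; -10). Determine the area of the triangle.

27

Apply the shoelace (surveyor's) formula: 2A = Σ (x_i·y_{i+1} − x_{i+1}·y_i), indices taken mod 3.
V_1→V_2: (8)(-5) − (-10)(-7) = -110
V_2→V_3: (-10)(-10) − (8)(-5) = 140
V_3→V_1: (8)(-7) − (8)(-10) = 24
Σ = 54
Area = |Σ|/2 = 27.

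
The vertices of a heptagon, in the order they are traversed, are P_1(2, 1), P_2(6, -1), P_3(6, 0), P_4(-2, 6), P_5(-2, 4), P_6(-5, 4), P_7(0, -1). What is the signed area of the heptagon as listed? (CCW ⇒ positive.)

Cross-terms: -8, 6, 36, 4, 12, 5, 2  ⇒  Σ = 57
Signed area = Σ/2 = 28.5 (positive ⇒ counter-clockwise traversal).

28.5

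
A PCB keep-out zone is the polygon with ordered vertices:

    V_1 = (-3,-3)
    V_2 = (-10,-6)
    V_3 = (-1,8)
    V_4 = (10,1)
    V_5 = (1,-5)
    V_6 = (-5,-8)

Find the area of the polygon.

136

Apply the shoelace formula: 2A = Σ (x_i·y_{i+1} − x_{i+1}·y_i), indices taken mod 6.
V_1→V_2: (-3)(-6) − (-10)(-3) = -12
V_2→V_3: (-10)(8) − (-1)(-6) = -86
V_3→V_4: (-1)(1) − (10)(8) = -81
V_4→V_5: (10)(-5) − (1)(1) = -51
V_5→V_6: (1)(-8) − (-5)(-5) = -33
V_6→V_1: (-5)(-3) − (-3)(-8) = -9
Σ = -272
Area = |Σ|/2 = 136.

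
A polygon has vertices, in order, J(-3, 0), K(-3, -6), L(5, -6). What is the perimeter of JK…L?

24

|JK| = √((0)² + (-6)²) = √36 = 6
|KL| = √((8)² + (0)²) = √64 = 8
|LJ| = √((-8)² + (6)²) = √100 = 10
Perimeter = 6 + 8 + 10 = 24.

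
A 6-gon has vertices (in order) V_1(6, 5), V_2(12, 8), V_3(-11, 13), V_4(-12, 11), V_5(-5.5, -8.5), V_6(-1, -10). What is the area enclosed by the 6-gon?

265.5

Cross-terms: -12, 244, 35, 162.5, 46.5, 55  ⇒  Σ = 531
Area = |Σ|/2 = 265.5.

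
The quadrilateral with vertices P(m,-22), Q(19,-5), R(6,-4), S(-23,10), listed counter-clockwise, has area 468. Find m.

Write out the shoelace sum; only the two edges meeting at P involve m:
2·Area = [((-23)·(-22) − m·10) + (m·(-5) − 19·(-22))] + -78
       = -15·m + 846 = 936
⇒ m = -6.

-6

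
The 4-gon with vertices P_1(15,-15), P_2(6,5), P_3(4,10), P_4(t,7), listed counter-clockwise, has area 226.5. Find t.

Write out the shoelace sum; only the two edges meeting at P_4 involve t:
2·Area = [(4·7 − t·10) + (t·(-15) − 15·7)] + 205
       = -25·t + 128 = 453
⇒ t = -13.

-13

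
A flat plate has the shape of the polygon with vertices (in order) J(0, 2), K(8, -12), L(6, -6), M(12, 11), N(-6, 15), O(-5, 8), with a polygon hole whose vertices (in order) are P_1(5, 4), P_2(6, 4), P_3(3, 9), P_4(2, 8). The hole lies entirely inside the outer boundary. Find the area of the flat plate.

Outer boundary:
Apply Gauss's area formula: 2A = Σ (x_i·y_{i+1} − x_{i+1}·y_i), indices taken mod 6.
Cross-terms: -16, 24, 138, 246, 27, -10  ⇒  Σ = 409
Area = |Σ|/2 = 204.5.
Hole:
Apply the shoelace formula: 2A = Σ (x_i·y_{i+1} − x_{i+1}·y_i), indices taken mod 4.
Σ = (-4) + (42) + (6) + (-32) = 12
Area = |Σ|/2 = 6.
Net area = 204.5 − 6 = 198.5.

198.5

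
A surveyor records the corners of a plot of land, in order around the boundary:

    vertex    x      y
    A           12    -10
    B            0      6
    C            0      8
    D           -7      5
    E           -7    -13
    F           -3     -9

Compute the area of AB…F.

Apply Gauss's area formula: 2A = Σ (x_i·y_{i+1} − x_{i+1}·y_i), indices taken mod 6.
Cross-terms: 72, 0, 56, 126, 24, 138  ⇒  Σ = 416
Area = |Σ|/2 = 208.

208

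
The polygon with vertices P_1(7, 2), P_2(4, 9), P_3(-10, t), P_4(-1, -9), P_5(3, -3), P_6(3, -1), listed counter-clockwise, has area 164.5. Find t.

Write out the shoelace sum; only the two edges meeting at P_3 involve t:
2·Area = [(4·t − (-10)·9) + ((-10)·(-9) − (-1)·t)] + 104
       = 5·t + 284 = 329
⇒ t = 9.

9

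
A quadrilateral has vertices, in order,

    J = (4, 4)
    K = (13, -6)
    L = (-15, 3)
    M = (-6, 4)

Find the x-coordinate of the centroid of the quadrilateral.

4/11

Apply Gauss's area formula. First the cross-terms c_i = x_i·y_{i+1} − x_{i+1}·y_i:
  -76, -51, -42, -40  ⇒  2A = -209, A = -104.5.
Then Σ (x_i + x_{i+1})·c_i = -228, so x̄ = -228 / (6·(-104.5)) = 4/11.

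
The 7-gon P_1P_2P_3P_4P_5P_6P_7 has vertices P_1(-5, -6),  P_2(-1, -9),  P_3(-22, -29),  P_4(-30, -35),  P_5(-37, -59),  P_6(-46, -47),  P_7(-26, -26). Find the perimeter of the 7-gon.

142

|P_1P_2| = √((4)² + (-3)²) = √25 = 5
|P_2P_3| = √((-21)² + (-20)²) = √841 = 29
|P_3P_4| = √((-8)² + (-6)²) = √100 = 10
|P_4P_5| = √((-7)² + (-24)²) = √625 = 25
|P_5P_6| = √((-9)² + (12)²) = √225 = 15
|P_6P_7| = √((20)² + (21)²) = √841 = 29
|P_7P_1| = √((21)² + (20)²) = √841 = 29
Perimeter = 5 + 29 + 10 + 25 + 15 + 29 + 29 = 142.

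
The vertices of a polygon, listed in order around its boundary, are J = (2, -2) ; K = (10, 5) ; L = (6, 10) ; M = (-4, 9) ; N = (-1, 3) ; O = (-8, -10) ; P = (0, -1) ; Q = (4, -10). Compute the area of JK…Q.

124.5

Cross-terms: 30, 70, 94, -3, 34, 8, 4, 12  ⇒  Σ = 249
Area = |Σ|/2 = 124.5.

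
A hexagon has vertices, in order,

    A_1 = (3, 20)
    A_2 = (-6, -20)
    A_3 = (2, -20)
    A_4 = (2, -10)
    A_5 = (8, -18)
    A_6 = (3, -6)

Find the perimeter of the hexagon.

108

|A_1A_2| = √((-9)² + (-40)²) = √1681 = 41
|A_2A_3| = √((8)² + (0)²) = √64 = 8
|A_3A_4| = √((0)² + (10)²) = √100 = 10
|A_4A_5| = √((6)² + (-8)²) = √100 = 10
|A_5A_6| = √((-5)² + (12)²) = √169 = 13
|A_6A_1| = √((0)² + (26)²) = √676 = 26
Perimeter = 41 + 8 + 10 + 10 + 13 + 26 = 108.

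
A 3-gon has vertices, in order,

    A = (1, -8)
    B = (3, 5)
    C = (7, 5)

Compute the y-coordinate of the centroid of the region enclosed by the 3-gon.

2/3

Apply the shoelace (surveyor's) formula. First the cross-terms c_i = x_i·y_{i+1} − x_{i+1}·y_i:
  29, -20, -61  ⇒  2A = -52, A = -26.
Then Σ (y_i + y_{i+1})·c_i = -104, so ȳ = -104 / (6·(-26)) = 2/3.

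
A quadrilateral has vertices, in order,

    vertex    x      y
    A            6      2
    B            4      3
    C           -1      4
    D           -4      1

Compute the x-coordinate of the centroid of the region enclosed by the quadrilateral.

0.6

Apply the surveyor's formula. First the cross-terms c_i = x_i·y_{i+1} − x_{i+1}·y_i:
  10, 19, 15, -14  ⇒  2A = 30, A = 15.
Then Σ (x_i + x_{i+1})·c_i = 54, so x̄ = 54 / (6·15) = 0.6.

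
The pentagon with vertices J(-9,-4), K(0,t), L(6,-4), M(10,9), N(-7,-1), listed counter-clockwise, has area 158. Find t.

The doubled signed area Σ (x_i y_{i+1} − x_{i+1} y_i) is linear in t.
With t=0 it equals 166; the coefficient of t is -15 (from the two edges through K).
So -15·t + 166 = 2·158 = 316 ⇒ t = -10.

-10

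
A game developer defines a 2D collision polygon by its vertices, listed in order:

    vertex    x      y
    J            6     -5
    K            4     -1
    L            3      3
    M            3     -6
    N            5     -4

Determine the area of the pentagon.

Apply the shoelace (surveyor's) formula: 2A = Σ (x_i·y_{i+1} − x_{i+1}·y_i), indices taken mod 5.
Σ = (14) + (15) + (-27) + (18) + (-1) = 19
Area = |Σ|/2 = 9.5.

9.5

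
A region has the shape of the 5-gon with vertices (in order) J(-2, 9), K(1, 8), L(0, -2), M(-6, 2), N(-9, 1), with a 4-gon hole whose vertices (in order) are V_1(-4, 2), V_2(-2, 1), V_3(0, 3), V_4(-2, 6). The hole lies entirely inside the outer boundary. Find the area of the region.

Outer boundary:
Σ = (-25) + (-2) + (-12) + (12) + (-79) = -106
Area = |Σ|/2 = 53.
Hole:
Apply the shoelace formula: 2A = Σ (x_i·y_{i+1} − x_{i+1}·y_i), indices taken mod 4.
Σ = (0) + (-6) + (6) + (20) = 20
Area = |Σ|/2 = 10.
Net area = 53 − 10 = 43.

43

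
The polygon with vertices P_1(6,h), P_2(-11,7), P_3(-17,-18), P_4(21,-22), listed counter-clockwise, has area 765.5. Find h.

9

Write out the shoelace sum; only the two edges meeting at P_1 involve h:
2·Area = [(21·h − 6·(-22)) + (6·7 − (-11)·h)] + 1069
       = 32·h + 1243 = 1531
⇒ h = 9.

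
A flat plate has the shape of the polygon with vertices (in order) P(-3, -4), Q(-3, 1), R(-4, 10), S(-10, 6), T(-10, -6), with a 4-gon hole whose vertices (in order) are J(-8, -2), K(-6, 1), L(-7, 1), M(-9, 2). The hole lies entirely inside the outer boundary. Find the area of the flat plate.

Outer boundary:
Apply the shoelace formula: 2A = Σ (x_i·y_{i+1} − x_{i+1}·y_i), indices taken mod 5.
Cross-terms: -15, -26, 76, 120, 22  ⇒  Σ = 177
Area = |Σ|/2 = 88.5.
Hole:
Apply the shoelace (surveyor's) formula: 2A = Σ (x_i·y_{i+1} − x_{i+1}·y_i), indices taken mod 4.
J→K: (-8)(1) − (-6)(-2) = -20
K→L: (-6)(1) − (-7)(1) = 1
L→M: (-7)(2) − (-9)(1) = -5
M→J: (-9)(-2) − (-8)(2) = 34
Σ = 10
Area = |Σ|/2 = 5.
Net area = 88.5 − 5 = 83.5.

83.5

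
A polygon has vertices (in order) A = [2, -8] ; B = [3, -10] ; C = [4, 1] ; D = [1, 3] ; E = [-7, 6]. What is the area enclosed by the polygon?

64.5

A→B: (2)(-10) − (3)(-8) = 4
B→C: (3)(1) − (4)(-10) = 43
C→D: (4)(3) − (1)(1) = 11
D→E: (1)(6) − (-7)(3) = 27
E→A: (-7)(-8) − (2)(6) = 44
Σ = 129
Area = |Σ|/2 = 64.5.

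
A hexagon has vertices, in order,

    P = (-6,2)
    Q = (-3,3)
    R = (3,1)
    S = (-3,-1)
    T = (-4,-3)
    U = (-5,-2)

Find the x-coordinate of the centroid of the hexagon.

-2.625

Apply the shoelace (surveyor's) formula. First the cross-terms c_i = x_i·y_{i+1} − x_{i+1}·y_i:
  -12, -12, 0, 5, -7, -22  ⇒  2A = -48, A = -24.
Then Σ (x_i + x_{i+1})·c_i = 378, so x̄ = 378 / (6·(-24)) = -2.625.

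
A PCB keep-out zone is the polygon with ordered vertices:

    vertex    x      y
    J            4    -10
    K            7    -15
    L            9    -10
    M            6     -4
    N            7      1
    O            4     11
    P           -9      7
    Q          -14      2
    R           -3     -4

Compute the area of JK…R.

Cross-terms: 10, 65, 24, 34, 73, 127, 80, 62, 46  ⇒  Σ = 521
Area = |Σ|/2 = 260.5.

260.5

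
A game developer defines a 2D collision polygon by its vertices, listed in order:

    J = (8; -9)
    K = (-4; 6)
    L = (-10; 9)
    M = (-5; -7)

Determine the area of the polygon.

Apply the surveyor's formula: 2A = Σ (x_i·y_{i+1} − x_{i+1}·y_i), indices taken mod 4.
Σ = (12) + (24) + (115) + (101) = 252
Area = |Σ|/2 = 126.

126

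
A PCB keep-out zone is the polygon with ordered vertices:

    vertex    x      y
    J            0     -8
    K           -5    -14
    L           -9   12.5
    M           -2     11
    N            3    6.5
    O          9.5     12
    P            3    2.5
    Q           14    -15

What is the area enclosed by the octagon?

Σ = (-40) + (-188.5) + (-74) + (-46) + (-25.75) + (-12.25) + (-80) + (-112) = -578.5
Area = |Σ|/2 = 289.25.

289.25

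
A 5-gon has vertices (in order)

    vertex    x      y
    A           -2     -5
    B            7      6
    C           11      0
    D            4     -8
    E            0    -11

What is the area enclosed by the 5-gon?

Apply Gauss's area formula: 2A = Σ (x_i·y_{i+1} − x_{i+1}·y_i), indices taken mod 5.
Σ = (23) + (-66) + (-88) + (-44) + (-22) = -197
Area = |Σ|/2 = 98.5.

98.5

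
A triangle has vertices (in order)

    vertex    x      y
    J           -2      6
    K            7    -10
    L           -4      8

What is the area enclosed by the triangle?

7

Cross-terms: -22, 16, -8  ⇒  Σ = -14
Area = |Σ|/2 = 7.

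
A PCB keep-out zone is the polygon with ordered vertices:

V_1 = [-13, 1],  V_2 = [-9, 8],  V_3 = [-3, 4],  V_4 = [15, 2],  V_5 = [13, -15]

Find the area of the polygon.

303

Apply the surveyor's formula: 2A = Σ (x_i·y_{i+1} − x_{i+1}·y_i), indices taken mod 5.
Cross-terms: -95, -12, -66, -251, -182  ⇒  Σ = -606
Area = |Σ|/2 = 303.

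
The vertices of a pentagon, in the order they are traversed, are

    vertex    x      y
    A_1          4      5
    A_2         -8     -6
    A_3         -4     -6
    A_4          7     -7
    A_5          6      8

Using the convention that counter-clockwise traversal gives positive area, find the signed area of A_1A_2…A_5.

Apply Gauss's area formula: 2A = Σ (x_i·y_{i+1} − x_{i+1}·y_i), indices taken mod 5.
A_1→A_2: (4)(-6) − (-8)(5) = 16
A_2→A_3: (-8)(-6) − (-4)(-6) = 24
A_3→A_4: (-4)(-7) − (7)(-6) = 70
A_4→A_5: (7)(8) − (6)(-7) = 98
A_5→A_1: (6)(5) − (4)(8) = -2
Σ = 206
Signed area = Σ/2 = 103 (positive ⇒ counter-clockwise traversal).

103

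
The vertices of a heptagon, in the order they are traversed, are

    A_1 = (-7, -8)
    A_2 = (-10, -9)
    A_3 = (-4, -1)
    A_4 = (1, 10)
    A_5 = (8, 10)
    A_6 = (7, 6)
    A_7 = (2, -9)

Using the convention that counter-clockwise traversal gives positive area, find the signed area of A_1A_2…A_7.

-164

Apply the shoelace formula: 2A = Σ (x_i·y_{i+1} − x_{i+1}·y_i), indices taken mod 7.
Cross-terms: -17, -26, -39, -70, -22, -75, -79  ⇒  Σ = -328
Signed area = Σ/2 = -164 (negative ⇒ clockwise traversal).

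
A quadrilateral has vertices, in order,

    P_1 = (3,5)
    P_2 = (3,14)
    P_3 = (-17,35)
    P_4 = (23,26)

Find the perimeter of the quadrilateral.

108

|P_1P_2| = √((0)² + (9)²) = √81 = 9
|P_2P_3| = √((-20)² + (21)²) = √841 = 29
|P_3P_4| = √((40)² + (-9)²) = √1681 = 41
|P_4P_1| = √((-20)² + (-21)²) = √841 = 29
Perimeter = 9 + 29 + 41 + 29 = 108.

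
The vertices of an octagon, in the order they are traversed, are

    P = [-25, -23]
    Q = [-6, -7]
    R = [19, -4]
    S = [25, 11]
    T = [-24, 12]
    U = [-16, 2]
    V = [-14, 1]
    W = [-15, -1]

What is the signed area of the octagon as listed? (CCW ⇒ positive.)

786

Σ = (37) + (157) + (309) + (564) + (144) + (12) + (29) + (320) = 1572
Signed area = Σ/2 = 786 (positive ⇒ counter-clockwise traversal).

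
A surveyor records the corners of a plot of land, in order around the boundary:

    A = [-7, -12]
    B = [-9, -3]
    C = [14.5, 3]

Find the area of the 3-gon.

Σ = (-87) + (16.5) + (-153) = -223.5
Area = |Σ|/2 = 111.75.

111.75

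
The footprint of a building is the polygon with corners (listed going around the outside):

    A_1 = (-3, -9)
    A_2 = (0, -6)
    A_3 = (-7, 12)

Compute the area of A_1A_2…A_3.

37.5

Cross-terms: 18, -42, 99  ⇒  Σ = 75
Area = |Σ|/2 = 37.5.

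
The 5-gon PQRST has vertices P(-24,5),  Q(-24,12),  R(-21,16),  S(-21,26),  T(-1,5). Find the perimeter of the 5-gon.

74

|PQ| = √((0)² + (7)²) = √49 = 7
|QR| = √((3)² + (4)²) = √25 = 5
|RS| = √((0)² + (10)²) = √100 = 10
|ST| = √((20)² + (-21)²) = √841 = 29
|TP| = √((-23)² + (0)²) = √529 = 23
Perimeter = 7 + 5 + 10 + 29 + 23 = 74.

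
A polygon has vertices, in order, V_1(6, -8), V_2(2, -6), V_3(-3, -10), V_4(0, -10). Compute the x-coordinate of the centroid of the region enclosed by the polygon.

Apply the shoelace formula. First the cross-terms c_i = x_i·y_{i+1} − x_{i+1}·y_i:
  -20, -38, 30, 60  ⇒  2A = 32, A = 16.
Then Σ (x_i + x_{i+1})·c_i = 148, so x̄ = 148 / (6·16) = 37/24.

37/24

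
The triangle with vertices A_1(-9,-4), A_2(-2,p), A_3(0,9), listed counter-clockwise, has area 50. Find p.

Write out the shoelace sum; only the two edges meeting at A_2 involve p:
2·Area = [((-9)·p − (-2)·(-4)) + ((-2)·9 − 0·p)] + 81
       = -9·p + 55 = 100
⇒ p = -5.

-5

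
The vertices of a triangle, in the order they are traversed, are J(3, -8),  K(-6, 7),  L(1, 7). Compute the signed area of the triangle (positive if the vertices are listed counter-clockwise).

Apply the shoelace formula: 2A = Σ (x_i·y_{i+1} − x_{i+1}·y_i), indices taken mod 3.
J→K: (3)(7) − (-6)(-8) = -27
K→L: (-6)(7) − (1)(7) = -49
L→J: (1)(-8) − (3)(7) = -29
Σ = -105
Signed area = Σ/2 = -52.5 (negative ⇒ clockwise traversal).

-52.5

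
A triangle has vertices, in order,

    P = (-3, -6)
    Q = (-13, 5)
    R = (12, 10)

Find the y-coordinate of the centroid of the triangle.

3

Apply Gauss's area formula. First the cross-terms c_i = x_i·y_{i+1} − x_{i+1}·y_i:
  -93, -190, -42  ⇒  2A = -325, A = -162.5.
Then Σ (y_i + y_{i+1})·c_i = -2925, so ȳ = -2925 / (6·(-162.5)) = 3.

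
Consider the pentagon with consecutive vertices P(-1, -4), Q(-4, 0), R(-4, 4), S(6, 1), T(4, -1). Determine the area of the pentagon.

43.5

Apply the surveyor's formula: 2A = Σ (x_i·y_{i+1} − x_{i+1}·y_i), indices taken mod 5.
Σ = (-16) + (-16) + (-28) + (-10) + (-17) = -87
Area = |Σ|/2 = 43.5.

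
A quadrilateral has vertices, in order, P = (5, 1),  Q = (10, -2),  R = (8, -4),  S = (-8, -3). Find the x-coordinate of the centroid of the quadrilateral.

Apply the shoelace (surveyor's) formula. First the cross-terms c_i = x_i·y_{i+1} − x_{i+1}·y_i:
  -20, -24, -56, 7  ⇒  2A = -93, A = -46.5.
Then Σ (x_i + x_{i+1})·c_i = -753, so x̄ = -753 / (6·(-46.5)) = 251/93.

251/93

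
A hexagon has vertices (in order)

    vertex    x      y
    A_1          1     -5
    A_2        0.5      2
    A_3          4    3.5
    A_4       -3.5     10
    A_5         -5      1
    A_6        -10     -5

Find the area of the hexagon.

93.5

Cross-terms: 4.5, -6.25, 52.25, 46.5, 35, 55  ⇒  Σ = 187
Area = |Σ|/2 = 93.5.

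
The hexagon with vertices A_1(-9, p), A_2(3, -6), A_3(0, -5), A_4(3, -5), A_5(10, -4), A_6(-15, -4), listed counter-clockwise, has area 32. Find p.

Write out the shoelace sum; only the two edges meeting at A_1 involve p:
2·Area = [((-15)·p − (-9)·(-4)) + ((-9)·(-6) − 3·p)] + -62
       = -18·p + -44 = 64
⇒ p = -6.

-6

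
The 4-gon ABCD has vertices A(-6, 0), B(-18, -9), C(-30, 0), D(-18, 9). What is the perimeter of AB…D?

|AB| = √((-12)² + (-9)²) = √225 = 15
|BC| = √((-12)² + (9)²) = √225 = 15
|CD| = √((12)² + (9)²) = √225 = 15
|DA| = √((12)² + (-9)²) = √225 = 15
Perimeter = 15 + 15 + 15 + 15 = 60.

60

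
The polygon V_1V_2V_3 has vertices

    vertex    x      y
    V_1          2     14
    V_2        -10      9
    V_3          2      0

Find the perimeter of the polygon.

|V_1V_2| = √((-12)² + (-5)²) = √169 = 13
|V_2V_3| = √((12)² + (-9)²) = √225 = 15
|V_3V_1| = √((0)² + (14)²) = √196 = 14
Perimeter = 13 + 15 + 14 = 42.

42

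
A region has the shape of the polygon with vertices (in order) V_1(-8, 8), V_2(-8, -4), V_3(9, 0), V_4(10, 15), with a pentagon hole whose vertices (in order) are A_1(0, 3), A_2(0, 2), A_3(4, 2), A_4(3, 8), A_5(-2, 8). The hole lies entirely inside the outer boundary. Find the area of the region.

Outer boundary:
Apply the shoelace formula: 2A = Σ (x_i·y_{i+1} − x_{i+1}·y_i), indices taken mod 4.
Σ = (96) + (36) + (135) + (200) = 467
Area = |Σ|/2 = 233.5.
Hole:
Cross-terms: 0, -8, 26, 40, -6  ⇒  Σ = 52
Area = |Σ|/2 = 26.
Net area = 233.5 − 26 = 207.5.

207.5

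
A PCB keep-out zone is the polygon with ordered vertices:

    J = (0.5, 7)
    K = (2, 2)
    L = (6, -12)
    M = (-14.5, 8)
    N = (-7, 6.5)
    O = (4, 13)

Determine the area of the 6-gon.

Σ = (-13) + (-36) + (-126) + (-38.25) + (-117) + (21.5) = -308.75
Area = |Σ|/2 = 154.375.

154.375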